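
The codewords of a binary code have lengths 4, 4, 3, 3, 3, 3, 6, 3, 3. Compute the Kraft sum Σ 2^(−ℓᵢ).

With common denominator 2^6 = 64: Σ 2^(−ℓᵢ) = 4/64 + 4/64 + 8/64 + 8/64 + 8/64 + 8/64 + 1/64 + 8/64 + 8/64 = 57/64 = 0.890625.

0.890625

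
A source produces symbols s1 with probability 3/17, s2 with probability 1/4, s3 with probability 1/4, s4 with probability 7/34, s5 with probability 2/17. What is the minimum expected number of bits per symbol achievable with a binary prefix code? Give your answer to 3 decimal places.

2.294 bits/symbol

Repeatedly combine the two least-probable nodes; the expected code length is the sum of the merged weights.
merge 2/17 + 3/17 → 5/17
merge 7/34 + 1/4 → 31/68
merge 1/4 + 5/17 → 37/68
merge 31/68 + 37/68 → 1
L = 5/17 + 31/68 + 37/68 + 1 = 39/17 ≈ 2.294 bits/symbol.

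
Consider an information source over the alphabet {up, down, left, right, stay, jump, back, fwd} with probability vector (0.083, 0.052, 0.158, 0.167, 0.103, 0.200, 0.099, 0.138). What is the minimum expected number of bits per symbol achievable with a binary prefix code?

2.935 bits/symbol

Repeatedly combine the two least-probable nodes; the expected code length is the sum of the merged weights.
merge 13/250 + 83/1000 → 27/200
merge 99/1000 + 103/1000 → 101/500
merge 27/200 + 69/500 → 273/1000
merge 79/500 + 167/1000 → 13/40
merge 1/5 + 101/500 → 201/500
merge 273/1000 + 13/40 → 299/500
merge 201/500 + 299/500 → 1
L = 27/200 + 101/500 + 273/1000 + 13/40 + 201/500 + 299/500 + 1 = 587/200 = 2.935 bits/symbol.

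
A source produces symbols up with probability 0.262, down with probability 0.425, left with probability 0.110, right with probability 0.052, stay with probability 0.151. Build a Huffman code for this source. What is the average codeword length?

Repeatedly combine the two least-probable nodes; the expected code length is the sum of the merged weights.
merge 13/250 + 11/100 → 81/500
merge 151/1000 + 81/500 → 313/1000
merge 131/500 + 313/1000 → 23/40
merge 17/40 + 23/40 → 1
L = 81/500 + 313/1000 + 23/40 + 1 = 41/20 = 2.05 bits/symbol.

2.05 bits/symbol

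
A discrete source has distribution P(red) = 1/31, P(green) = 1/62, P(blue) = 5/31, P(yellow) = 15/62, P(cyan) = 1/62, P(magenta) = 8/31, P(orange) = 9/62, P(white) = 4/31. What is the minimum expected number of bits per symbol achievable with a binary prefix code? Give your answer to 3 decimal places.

Repeatedly combine the two least-probable nodes; the expected code length is the sum of the merged weights.
merge 1/62 + 1/62 → 1/31
merge 1/31 + 1/31 → 2/31
merge 2/31 + 4/31 → 6/31
merge 9/62 + 5/31 → 19/62
merge 6/31 + 15/62 → 27/62
merge 8/31 + 19/62 → 35/62
merge 27/62 + 35/62 → 1
L = 1/31 + 2/31 + 6/31 + 19/62 + 27/62 + 35/62 + 1 = 161/62 ≈ 2.597 bits/symbol.

2.597 bits/symbol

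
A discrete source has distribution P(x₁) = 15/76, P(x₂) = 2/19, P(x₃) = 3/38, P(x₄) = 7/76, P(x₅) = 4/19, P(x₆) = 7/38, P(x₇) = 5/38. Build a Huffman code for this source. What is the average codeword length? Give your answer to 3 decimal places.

2.763 bits/symbol

Repeatedly combine the two least-probable nodes; the expected code length is the sum of the merged weights.
merge 3/38 + 7/76 → 13/76
merge 2/19 + 5/38 → 9/38
merge 13/76 + 7/38 → 27/76
merge 15/76 + 4/19 → 31/76
merge 9/38 + 27/76 → 45/76
merge 31/76 + 45/76 → 1
L = 13/76 + 9/38 + 27/76 + 31/76 + 45/76 + 1 = 105/38 ≈ 2.763 bits/symbol.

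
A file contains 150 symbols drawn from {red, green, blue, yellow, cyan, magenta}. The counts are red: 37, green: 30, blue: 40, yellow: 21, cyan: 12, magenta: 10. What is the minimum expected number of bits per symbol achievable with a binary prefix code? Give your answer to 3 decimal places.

2.433 bits/symbol

Probabilities are the counts divided by 150.
Repeatedly combine the two least-probable nodes; the expected code length is the sum of the merged weights.
merge 1/15 + 2/25 → 11/75
merge 7/50 + 11/75 → 43/150
merge 1/5 + 37/150 → 67/150
merge 4/15 + 43/150 → 83/150
merge 67/150 + 83/150 → 1
L = 11/75 + 43/150 + 67/150 + 83/150 + 1 = 73/30 ≈ 2.433 bits/symbol.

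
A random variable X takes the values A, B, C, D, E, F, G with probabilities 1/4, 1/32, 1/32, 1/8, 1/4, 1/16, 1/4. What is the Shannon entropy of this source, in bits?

Each probability is a power of 1/2, so log₂(1/p) is an integer.
H = Σ p·log₂(1/p) = 1/4·2 + 1/32·5 + 1/32·5 + 1/8·3 + 1/4·2 + 1/16·4 + 1/4·2 = 2.4375 bits.

2.4375 bits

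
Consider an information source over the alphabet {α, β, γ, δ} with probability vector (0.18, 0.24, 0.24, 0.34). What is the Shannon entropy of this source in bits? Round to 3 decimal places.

H = −Σ pᵢ log₂ pᵢ.
−0.18·log₂(0.18) = 0.4453
−0.24·log₂(0.24) = 0.4941
−0.24·log₂(0.24) = 0.4941
−0.34·log₂(0.34) = 0.5292
Sum ≈ 1.9628 → 1.963 bits.

1.963 bits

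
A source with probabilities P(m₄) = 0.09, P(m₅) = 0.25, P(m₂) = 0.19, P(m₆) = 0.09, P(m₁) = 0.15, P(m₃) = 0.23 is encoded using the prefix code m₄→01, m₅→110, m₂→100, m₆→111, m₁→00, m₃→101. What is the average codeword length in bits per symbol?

2.76 bits/symbol

L̄ = Σ pᵢ·ℓᵢ = 0.09·2 + 0.25·3 + 0.19·3 + 0.09·3 + 0.15·2 + 0.23·3 = 2.76 bits/symbol.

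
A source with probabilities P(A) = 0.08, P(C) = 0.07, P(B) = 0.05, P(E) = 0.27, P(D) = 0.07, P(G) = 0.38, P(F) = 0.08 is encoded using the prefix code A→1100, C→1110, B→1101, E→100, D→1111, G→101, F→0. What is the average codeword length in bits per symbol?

L̄ = Σ pᵢ·ℓᵢ = 0.08·4 + 0.07·4 + 0.05·4 + 0.27·3 + 0.07·4 + 0.38·3 + 0.08·1 = 3.11 bits/symbol.

3.11 bits/symbol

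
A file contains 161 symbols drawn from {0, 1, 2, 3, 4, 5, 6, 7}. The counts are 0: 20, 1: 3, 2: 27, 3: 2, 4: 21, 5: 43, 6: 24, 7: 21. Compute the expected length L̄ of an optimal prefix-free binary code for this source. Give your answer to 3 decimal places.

Probabilities are the counts divided by 161.
Repeatedly combine the two least-probable nodes; the expected code length is the sum of the merged weights.
merge 2/161 + 3/161 → 5/161
merge 5/161 + 20/161 → 25/161
merge 3/23 + 3/23 → 6/23
merge 24/161 + 25/161 → 7/23
merge 27/161 + 6/23 → 3/7
merge 43/161 + 7/23 → 4/7
merge 3/7 + 4/7 → 1
L = 5/161 + 25/161 + 6/23 + 7/23 + 3/7 + 4/7 + 1 = 443/161 ≈ 2.752 bits/symbol.

2.752 bits/symbol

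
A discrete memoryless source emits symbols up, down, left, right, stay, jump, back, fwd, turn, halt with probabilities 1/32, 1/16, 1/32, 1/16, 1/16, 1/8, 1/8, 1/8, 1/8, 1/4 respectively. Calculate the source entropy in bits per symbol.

3.0625 bits

Each probability is a power of 1/2, so log₂(1/p) is an integer.
H = Σ p·log₂(1/p) = 1/32·5 + 1/16·4 + 1/32·5 + 1/16·4 + 1/16·4 + 1/8·3 + 1/8·3 + 1/8·3 + 1/8·3 + 1/4·2 = 3.0625 bits.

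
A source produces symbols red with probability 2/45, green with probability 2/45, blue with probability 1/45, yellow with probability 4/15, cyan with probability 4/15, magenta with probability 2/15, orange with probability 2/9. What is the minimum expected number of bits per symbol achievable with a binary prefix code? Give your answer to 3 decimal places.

2.422 bits/symbol

Repeatedly combine the two least-probable nodes; the expected code length is the sum of the merged weights.
merge 1/45 + 2/45 → 1/15
merge 2/45 + 1/15 → 1/9
merge 1/9 + 2/15 → 11/45
merge 2/9 + 11/45 → 7/15
merge 4/15 + 4/15 → 8/15
merge 7/15 + 8/15 → 1
L = 1/15 + 1/9 + 11/45 + 7/15 + 8/15 + 1 = 109/45 ≈ 2.422 bits/symbol.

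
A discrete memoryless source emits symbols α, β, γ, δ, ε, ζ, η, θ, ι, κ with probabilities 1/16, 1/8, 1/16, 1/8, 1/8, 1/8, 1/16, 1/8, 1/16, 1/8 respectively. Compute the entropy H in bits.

Each probability is a power of 1/2, so log₂(1/p) is an integer.
H = Σ p·log₂(1/p) = 1/16·4 + 1/8·3 + 1/16·4 + 1/8·3 + 1/8·3 + 1/8·3 + 1/16·4 + 1/8·3 + 1/16·4 + 1/8·3 = 3.25 bits.

3.25 bits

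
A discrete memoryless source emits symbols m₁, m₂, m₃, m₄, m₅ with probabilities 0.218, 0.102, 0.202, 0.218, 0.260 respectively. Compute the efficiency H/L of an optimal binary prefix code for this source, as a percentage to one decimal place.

98.3%

Entropy H = −Σ p log₂ p ≈ 2.2655 bits.
Huffman merges: 51/500+101/500→38/125; 109/500+109/500→109/250; 13/50+38/125→141/250; 109/250+141/250→1. L = 288/125 ≈ 2.3040.
Efficiency = H/L = 2.2655/2.3040 = 98.3%.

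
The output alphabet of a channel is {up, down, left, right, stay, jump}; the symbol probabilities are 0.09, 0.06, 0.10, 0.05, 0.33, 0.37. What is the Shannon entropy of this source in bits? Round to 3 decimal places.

H = −Σ pᵢ log₂ pᵢ.
−0.09·log₂(0.09) = 0.3127
−0.06·log₂(0.06) = 0.2435
−0.10·log₂(0.10) = 0.3322
−0.05·log₂(0.05) = 0.2161
−0.33·log₂(0.33) = 0.5278
−0.37·log₂(0.37) = 0.5307
Sum ≈ 2.1630 → 2.163 bits.

2.163 bits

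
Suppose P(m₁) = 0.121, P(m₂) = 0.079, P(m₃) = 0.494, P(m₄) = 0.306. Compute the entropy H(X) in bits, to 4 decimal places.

H = −Σ pᵢ log₂ pᵢ.
−0.121·log₂(0.121) = 0.3687
−0.079·log₂(0.079) = 0.2893
−0.494·log₂(0.494) = 0.5026
−0.306·log₂(0.306) = 0.5228
Sum ≈ 1.6833 → 1.6833 bits.

1.6833 bits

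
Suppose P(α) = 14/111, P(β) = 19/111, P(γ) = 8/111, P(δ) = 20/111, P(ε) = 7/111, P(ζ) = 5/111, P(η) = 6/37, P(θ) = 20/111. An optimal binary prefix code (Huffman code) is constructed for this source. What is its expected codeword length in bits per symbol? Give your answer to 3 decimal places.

2.928 bits/symbol

Repeatedly combine the two least-probable nodes; the expected code length is the sum of the merged weights.
merge 5/111 + 7/111 → 4/37
merge 8/111 + 4/37 → 20/111
merge 14/111 + 6/37 → 32/111
merge 19/111 + 20/111 → 13/37
merge 20/111 + 20/111 → 40/111
merge 32/111 + 13/37 → 71/111
merge 40/111 + 71/111 → 1
L = 4/37 + 20/111 + 32/111 + 13/37 + 40/111 + 71/111 + 1 = 325/111 ≈ 2.928 bits/symbol.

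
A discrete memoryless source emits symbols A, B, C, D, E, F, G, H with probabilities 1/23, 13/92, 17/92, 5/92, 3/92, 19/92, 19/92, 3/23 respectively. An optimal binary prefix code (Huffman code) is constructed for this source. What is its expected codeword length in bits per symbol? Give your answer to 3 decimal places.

2.793 bits/symbol

Repeatedly combine the two least-probable nodes; the expected code length is the sum of the merged weights.
merge 3/92 + 1/23 → 7/92
merge 5/92 + 7/92 → 3/23
merge 3/23 + 3/23 → 6/23
merge 13/92 + 17/92 → 15/46
merge 19/92 + 19/92 → 19/46
merge 6/23 + 15/46 → 27/46
merge 19/46 + 27/46 → 1
L = 7/92 + 3/23 + 6/23 + 15/46 + 19/46 + 27/46 + 1 = 257/92 ≈ 2.793 bits/symbol.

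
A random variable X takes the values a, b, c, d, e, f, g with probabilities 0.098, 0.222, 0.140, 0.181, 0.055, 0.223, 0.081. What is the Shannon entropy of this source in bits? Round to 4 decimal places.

2.6605 bits

H = −Σ pᵢ log₂ pᵢ.
−0.098·log₂(0.098) = 0.3284
−0.222·log₂(0.222) = 0.4820
−0.140·log₂(0.140) = 0.3971
−0.181·log₂(0.181) = 0.4463
−0.055·log₂(0.055) = 0.2301
−0.223·log₂(0.223) = 0.4828
−0.081·log₂(0.081) = 0.2937
Sum ≈ 2.6605 → 2.6605 bits.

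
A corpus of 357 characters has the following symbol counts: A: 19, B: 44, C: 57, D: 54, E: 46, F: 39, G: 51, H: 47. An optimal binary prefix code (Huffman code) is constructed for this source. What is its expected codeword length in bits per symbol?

Probabilities are the counts divided by 357.
Repeatedly combine the two least-probable nodes; the expected code length is the sum of the merged weights.
merge 19/357 + 13/119 → 58/357
merge 44/357 + 46/357 → 30/119
merge 47/357 + 1/7 → 14/51
merge 18/119 + 19/119 → 37/119
merge 58/357 + 30/119 → 148/357
merge 14/51 + 37/119 → 209/357
merge 148/357 + 209/357 → 1
L = 58/357 + 30/119 + 14/51 + 37/119 + 148/357 + 209/357 + 1 = 3 bits/symbol.

3 bits/symbol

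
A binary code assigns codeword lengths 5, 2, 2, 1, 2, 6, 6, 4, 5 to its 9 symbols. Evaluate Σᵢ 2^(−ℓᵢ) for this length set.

With common denominator 2^6 = 64: Σ 2^(−ℓᵢ) = 2/64 + 16/64 + 16/64 + 32/64 + 16/64 + 1/64 + 1/64 + 4/64 + 2/64 = 90/64 = 1.40625.

1.40625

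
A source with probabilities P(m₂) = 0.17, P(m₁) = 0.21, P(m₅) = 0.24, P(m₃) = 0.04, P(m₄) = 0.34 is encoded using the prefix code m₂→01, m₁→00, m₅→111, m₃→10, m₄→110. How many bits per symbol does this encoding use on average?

L̄ = Σ pᵢ·ℓᵢ = 0.17·2 + 0.21·2 + 0.24·3 + 0.04·2 + 0.34·3 = 2.58 bits/symbol.

2.58 bits/symbol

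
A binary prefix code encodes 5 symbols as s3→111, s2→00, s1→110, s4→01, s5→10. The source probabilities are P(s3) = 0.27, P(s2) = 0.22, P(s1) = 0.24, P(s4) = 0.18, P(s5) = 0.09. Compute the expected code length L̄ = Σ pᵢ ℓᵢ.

L̄ = Σ pᵢ·ℓᵢ = 0.27·3 + 0.22·2 + 0.24·3 + 0.18·2 + 0.09·2 = 2.51 bits/symbol.

2.51 bits/symbol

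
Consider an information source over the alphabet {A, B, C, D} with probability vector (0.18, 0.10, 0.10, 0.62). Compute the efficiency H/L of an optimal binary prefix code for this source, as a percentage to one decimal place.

Entropy H = −Σ p log₂ p ≈ 1.5373 bits.
Huffman merges: 1/10+1/10→1/5; 9/50+1/5→19/50; 19/50+31/50→1. L = 79/50 ≈ 1.5800.
Efficiency = H/L = 1.5373/1.5800 = 97.3%.

97.3%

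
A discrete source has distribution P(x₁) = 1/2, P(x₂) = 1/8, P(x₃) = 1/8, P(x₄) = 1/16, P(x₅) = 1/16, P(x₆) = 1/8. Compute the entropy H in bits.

Each probability is a power of 1/2, so log₂(1/p) is an integer.
H = Σ p·log₂(1/p) = 1/2·1 + 1/8·3 + 1/8·3 + 1/16·4 + 1/16·4 + 1/8·3 = 2.125 bits.

2.125 bits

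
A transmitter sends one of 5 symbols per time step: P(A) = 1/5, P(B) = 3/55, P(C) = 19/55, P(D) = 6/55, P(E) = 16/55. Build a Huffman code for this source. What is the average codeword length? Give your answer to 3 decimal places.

2.164 bits/symbol

Repeatedly combine the two least-probable nodes; the expected code length is the sum of the merged weights.
merge 3/55 + 6/55 → 9/55
merge 9/55 + 1/5 → 4/11
merge 16/55 + 19/55 → 7/11
merge 4/11 + 7/11 → 1
L = 9/55 + 4/11 + 7/11 + 1 = 119/55 ≈ 2.164 bits/symbol.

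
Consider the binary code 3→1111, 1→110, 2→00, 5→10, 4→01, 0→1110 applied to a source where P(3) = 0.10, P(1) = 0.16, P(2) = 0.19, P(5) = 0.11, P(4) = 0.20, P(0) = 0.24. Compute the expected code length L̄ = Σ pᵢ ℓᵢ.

2.84 bits/symbol

L̄ = Σ pᵢ·ℓᵢ = 0.10·4 + 0.16·3 + 0.19·2 + 0.11·2 + 0.20·2 + 0.24·4 = 2.84 bits/symbol.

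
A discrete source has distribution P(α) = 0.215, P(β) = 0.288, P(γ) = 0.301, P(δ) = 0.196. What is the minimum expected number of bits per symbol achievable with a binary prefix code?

Repeatedly combine the two least-probable nodes; the expected code length is the sum of the merged weights.
merge 49/250 + 43/200 → 411/1000
merge 36/125 + 301/1000 → 589/1000
merge 411/1000 + 589/1000 → 1
L = 411/1000 + 589/1000 + 1 = 2 bits/symbol.

2 bits/symbol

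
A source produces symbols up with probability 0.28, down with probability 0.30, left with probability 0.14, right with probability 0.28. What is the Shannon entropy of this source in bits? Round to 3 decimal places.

H = −Σ pᵢ log₂ pᵢ.
−0.28·log₂(0.28) = 0.5142
−0.30·log₂(0.30) = 0.5211
−0.14·log₂(0.14) = 0.3971
−0.28·log₂(0.28) = 0.5142
Sum ≈ 1.9466 → 1.947 bits.

1.947 bits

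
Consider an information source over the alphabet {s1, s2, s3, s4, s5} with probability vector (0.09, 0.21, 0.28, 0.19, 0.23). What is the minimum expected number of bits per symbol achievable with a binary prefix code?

2.28 bits/symbol

Repeatedly combine the two least-probable nodes; the expected code length is the sum of the merged weights.
merge 9/100 + 19/100 → 7/25
merge 21/100 + 23/100 → 11/25
merge 7/25 + 7/25 → 14/25
merge 11/25 + 14/25 → 1
L = 7/25 + 11/25 + 14/25 + 1 = 57/25 = 2.28 bits/symbol.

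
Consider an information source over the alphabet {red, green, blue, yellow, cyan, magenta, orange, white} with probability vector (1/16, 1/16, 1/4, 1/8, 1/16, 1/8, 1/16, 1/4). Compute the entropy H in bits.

Each probability is a power of 1/2, so log₂(1/p) is an integer.
H = Σ p·log₂(1/p) = 1/16·4 + 1/16·4 + 1/4·2 + 1/8·3 + 1/16·4 + 1/8·3 + 1/16·4 + 1/4·2 = 2.75 bits.

2.75 bits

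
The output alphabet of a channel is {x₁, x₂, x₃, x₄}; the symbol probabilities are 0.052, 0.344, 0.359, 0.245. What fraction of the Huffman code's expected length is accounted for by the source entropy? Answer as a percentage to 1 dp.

Entropy H = −Σ p log₂ p ≈ 1.7791 bits.
Huffman merges: 13/250+49/200→297/1000; 297/1000+43/125→641/1000; 359/1000+641/1000→1. L = 969/500 ≈ 1.9380.
Efficiency = H/L = 1.7791/1.9380 = 91.8%.

91.8%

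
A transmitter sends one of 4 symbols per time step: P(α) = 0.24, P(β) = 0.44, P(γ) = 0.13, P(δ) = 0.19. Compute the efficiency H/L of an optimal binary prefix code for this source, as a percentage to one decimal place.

98.6%

Entropy H = −Σ p log₂ p ≈ 1.8532 bits.
Huffman merges: 13/100+19/100→8/25; 6/25+8/25→14/25; 11/25+14/25→1. L = 47/25 ≈ 1.8800.
Efficiency = H/L = 1.8532/1.8800 = 98.6%.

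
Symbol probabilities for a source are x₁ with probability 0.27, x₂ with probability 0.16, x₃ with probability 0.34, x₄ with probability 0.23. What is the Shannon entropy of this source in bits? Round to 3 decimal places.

1.950 bits

H = −Σ pᵢ log₂ pᵢ.
−0.27·log₂(0.27) = 0.5100
−0.16·log₂(0.16) = 0.4230
−0.34·log₂(0.34) = 0.5292
−0.23·log₂(0.23) = 0.4877
Sum ≈ 1.9499 → 1.950 bits.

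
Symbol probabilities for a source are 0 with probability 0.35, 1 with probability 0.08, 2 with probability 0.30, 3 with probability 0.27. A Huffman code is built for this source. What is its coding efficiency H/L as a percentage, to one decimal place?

92.6%

Entropy H = −Σ p log₂ p ≈ 1.8527 bits.
Huffman merges: 2/25+27/100→7/20; 3/10+7/20→13/20; 7/20+13/20→1. L = 2 ≈ 2.0000.
Efficiency = H/L = 1.8527/2.0000 = 92.6%.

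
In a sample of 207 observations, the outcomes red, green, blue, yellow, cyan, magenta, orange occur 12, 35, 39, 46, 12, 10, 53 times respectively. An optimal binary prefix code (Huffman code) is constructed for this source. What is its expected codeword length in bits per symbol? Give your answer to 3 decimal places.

2.604 bits/symbol

Probabilities are the counts divided by 207.
Repeatedly combine the two least-probable nodes; the expected code length is the sum of the merged weights.
merge 10/207 + 4/69 → 22/207
merge 4/69 + 22/207 → 34/207
merge 34/207 + 35/207 → 1/3
merge 13/69 + 2/9 → 85/207
merge 53/207 + 1/3 → 122/207
merge 85/207 + 122/207 → 1
L = 22/207 + 34/207 + 1/3 + 85/207 + 122/207 + 1 = 539/207 ≈ 2.604 bits/symbol.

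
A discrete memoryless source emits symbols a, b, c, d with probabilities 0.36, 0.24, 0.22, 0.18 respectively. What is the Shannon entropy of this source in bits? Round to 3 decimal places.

H = −Σ pᵢ log₂ pᵢ.
−0.36·log₂(0.36) = 0.5306
−0.24·log₂(0.24) = 0.4941
−0.22·log₂(0.22) = 0.4806
−0.18·log₂(0.18) = 0.4453
Sum ≈ 1.9506 → 1.951 bits.

1.951 bits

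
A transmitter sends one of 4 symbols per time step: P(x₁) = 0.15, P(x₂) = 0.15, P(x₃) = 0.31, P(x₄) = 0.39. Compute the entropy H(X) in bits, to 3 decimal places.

1.875 bits

H = −Σ pᵢ log₂ pᵢ.
−0.15·log₂(0.15) = 0.4105
−0.15·log₂(0.15) = 0.4105
−0.31·log₂(0.31) = 0.5238
−0.39·log₂(0.39) = 0.5298
Sum ≈ 1.8747 → 1.875 bits.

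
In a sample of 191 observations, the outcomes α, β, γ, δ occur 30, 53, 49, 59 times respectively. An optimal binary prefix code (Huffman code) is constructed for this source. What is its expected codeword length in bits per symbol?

2 bits/symbol

Probabilities are the counts divided by 191.
Repeatedly combine the two least-probable nodes; the expected code length is the sum of the merged weights.
merge 30/191 + 49/191 → 79/191
merge 53/191 + 59/191 → 112/191
merge 79/191 + 112/191 → 1
L = 79/191 + 112/191 + 1 = 2 bits/symbol.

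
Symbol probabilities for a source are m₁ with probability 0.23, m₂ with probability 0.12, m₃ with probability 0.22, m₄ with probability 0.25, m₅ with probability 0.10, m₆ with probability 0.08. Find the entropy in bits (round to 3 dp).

H = −Σ pᵢ log₂ pᵢ.
−0.23·log₂(0.23) = 0.4877
−0.12·log₂(0.12) = 0.3671
−0.22·log₂(0.22) = 0.4806
−0.25·log₂(0.25) = 0.5000
−0.10·log₂(0.10) = 0.3322
−0.08·log₂(0.08) = 0.2915
Sum ≈ 2.4590 → 2.459 bits.

2.459 bits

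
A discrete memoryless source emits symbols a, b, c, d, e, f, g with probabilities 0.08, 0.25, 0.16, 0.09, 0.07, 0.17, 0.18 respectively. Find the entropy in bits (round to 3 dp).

H = −Σ pᵢ log₂ pᵢ.
−0.08·log₂(0.08) = 0.2915
−0.25·log₂(0.25) = 0.5000
−0.16·log₂(0.16) = 0.4230
−0.09·log₂(0.09) = 0.3127
−0.07·log₂(0.07) = 0.2686
−0.17·log₂(0.17) = 0.4346
−0.18·log₂(0.18) = 0.4453
Sum ≈ 2.6756 → 2.676 bits.

2.676 bits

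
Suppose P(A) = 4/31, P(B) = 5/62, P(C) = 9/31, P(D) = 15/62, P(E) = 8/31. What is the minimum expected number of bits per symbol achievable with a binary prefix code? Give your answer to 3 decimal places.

Repeatedly combine the two least-probable nodes; the expected code length is the sum of the merged weights.
merge 5/62 + 4/31 → 13/62
merge 13/62 + 15/62 → 14/31
merge 8/31 + 9/31 → 17/31
merge 14/31 + 17/31 → 1
L = 13/62 + 14/31 + 17/31 + 1 = 137/62 ≈ 2.210 bits/symbol.

2.210 bits/symbol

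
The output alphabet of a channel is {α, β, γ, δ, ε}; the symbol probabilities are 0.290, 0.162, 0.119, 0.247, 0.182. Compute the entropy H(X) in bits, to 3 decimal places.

2.254 bits

H = −Σ pᵢ log₂ pᵢ.
−0.290·log₂(0.290) = 0.5179
−0.162·log₂(0.162) = 0.4254
−0.119·log₂(0.119) = 0.3654
−0.247·log₂(0.247) = 0.4983
−0.182·log₂(0.182) = 0.4474
Sum ≈ 2.2544 → 2.254 bits.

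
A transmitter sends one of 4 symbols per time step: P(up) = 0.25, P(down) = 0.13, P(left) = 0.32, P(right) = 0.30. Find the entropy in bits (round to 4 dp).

H = −Σ pᵢ log₂ pᵢ.
−0.25·log₂(0.25) = 0.5000
−0.13·log₂(0.13) = 0.3826
−0.32·log₂(0.32) = 0.5260
−0.30·log₂(0.30) = 0.5211
Sum ≈ 1.9298 → 1.9298 bits.

1.9298 bits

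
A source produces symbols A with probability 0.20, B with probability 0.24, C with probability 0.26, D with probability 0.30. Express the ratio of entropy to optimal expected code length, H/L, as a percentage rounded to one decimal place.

99.2%

Entropy H = −Σ p log₂ p ≈ 1.9849 bits.
Huffman merges: 1/5+6/25→11/25; 13/50+3/10→14/25; 11/25+14/25→1. L = 2 ≈ 2.0000.
Efficiency = H/L = 1.9849/2.0000 = 99.2%.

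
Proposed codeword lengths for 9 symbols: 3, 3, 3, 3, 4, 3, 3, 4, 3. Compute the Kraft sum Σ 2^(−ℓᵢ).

1

With common denominator 2^4 = 16: Σ 2^(−ℓᵢ) = 2/16 + 2/16 + 2/16 + 2/16 + 1/16 + 2/16 + 2/16 + 1/16 + 2/16 = 16/16 = 1.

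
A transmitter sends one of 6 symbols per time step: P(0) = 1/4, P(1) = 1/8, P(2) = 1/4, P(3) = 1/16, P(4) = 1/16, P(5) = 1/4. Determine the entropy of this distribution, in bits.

Each probability is a power of 1/2, so log₂(1/p) is an integer.
H = Σ p·log₂(1/p) = 1/4·2 + 1/8·3 + 1/4·2 + 1/16·4 + 1/16·4 + 1/4·2 = 2.375 bits.

2.375 bits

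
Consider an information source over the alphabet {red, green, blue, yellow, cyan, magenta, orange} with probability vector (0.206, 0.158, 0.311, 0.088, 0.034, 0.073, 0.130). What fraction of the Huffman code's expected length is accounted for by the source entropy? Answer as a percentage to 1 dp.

Entropy H = −Σ p log₂ p ≈ 2.5469 bits.
Huffman merges: 17/500+73/1000→107/1000; 11/125+107/1000→39/200; 13/100+79/500→36/125; 39/200+103/500→401/1000; 36/125+311/1000→599/1000; 401/1000+599/1000→1. L = 259/100 ≈ 2.5900.
Efficiency = H/L = 2.5469/2.5900 = 98.3%.

98.3%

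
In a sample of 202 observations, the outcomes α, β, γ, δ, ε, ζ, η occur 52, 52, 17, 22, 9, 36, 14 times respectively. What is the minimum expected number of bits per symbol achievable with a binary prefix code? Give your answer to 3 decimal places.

2.599 bits/symbol

Probabilities are the counts divided by 202.
Repeatedly combine the two least-probable nodes; the expected code length is the sum of the merged weights.
merge 9/202 + 7/101 → 23/202
merge 17/202 + 11/101 → 39/202
merge 23/202 + 18/101 → 59/202
merge 39/202 + 26/101 → 91/202
merge 26/101 + 59/202 → 111/202
merge 91/202 + 111/202 → 1
L = 23/202 + 39/202 + 59/202 + 91/202 + 111/202 + 1 = 525/202 ≈ 2.599 bits/symbol.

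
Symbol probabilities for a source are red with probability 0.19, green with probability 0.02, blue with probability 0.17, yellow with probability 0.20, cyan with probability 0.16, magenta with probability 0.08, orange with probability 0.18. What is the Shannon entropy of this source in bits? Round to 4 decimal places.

2.6269 bits

H = −Σ pᵢ log₂ pᵢ.
−0.19·log₂(0.19) = 0.4552
−0.02·log₂(0.02) = 0.1129
−0.17·log₂(0.17) = 0.4346
−0.20·log₂(0.20) = 0.4644
−0.16·log₂(0.16) = 0.4230
−0.08·log₂(0.08) = 0.2915
−0.18·log₂(0.18) = 0.4453
Sum ≈ 2.6269 → 2.6269 bits.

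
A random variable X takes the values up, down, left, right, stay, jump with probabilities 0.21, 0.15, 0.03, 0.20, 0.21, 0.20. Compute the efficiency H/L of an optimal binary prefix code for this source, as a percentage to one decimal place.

95.2%

Entropy H = −Σ p log₂ p ≈ 2.4367 bits.
Huffman merges: 3/100+3/20→9/50; 9/50+1/5→19/50; 1/5+21/100→41/100; 21/100+19/50→59/100; 41/100+59/100→1. L = 64/25 ≈ 2.5600.
Efficiency = H/L = 2.4367/2.5600 = 95.2%.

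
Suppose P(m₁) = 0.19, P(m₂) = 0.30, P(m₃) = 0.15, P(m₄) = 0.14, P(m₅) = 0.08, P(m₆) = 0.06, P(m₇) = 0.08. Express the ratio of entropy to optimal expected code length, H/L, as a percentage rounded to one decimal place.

98.5%

Entropy H = −Σ p log₂ p ≈ 2.6105 bits.
Huffman merges: 3/50+2/25→7/50; 2/25+7/50→11/50; 7/50+3/20→29/100; 19/100+11/50→41/100; 29/100+3/10→59/100; 41/100+59/100→1. L = 53/20 ≈ 2.6500.
Efficiency = H/L = 2.6105/2.6500 = 98.5%.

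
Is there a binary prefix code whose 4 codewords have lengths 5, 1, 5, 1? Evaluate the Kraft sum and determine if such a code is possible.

1.0625; no

With common denominator 2^5 = 32: Σ 2^(−ℓᵢ) = 1/32 + 16/32 + 1/32 + 16/32 = 34/32 = 1.0625.
Kraft's inequality requires Σ ≤ 1; here Σ = 1.0625 > 1, so no such prefix code exists.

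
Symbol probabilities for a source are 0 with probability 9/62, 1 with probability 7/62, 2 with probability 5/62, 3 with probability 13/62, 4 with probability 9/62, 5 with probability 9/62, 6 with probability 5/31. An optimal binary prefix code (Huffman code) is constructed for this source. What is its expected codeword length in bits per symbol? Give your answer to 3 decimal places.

Repeatedly combine the two least-probable nodes; the expected code length is the sum of the merged weights.
merge 5/62 + 7/62 → 6/31
merge 9/62 + 9/62 → 9/31
merge 9/62 + 5/31 → 19/62
merge 6/31 + 13/62 → 25/62
merge 9/31 + 19/62 → 37/62
merge 25/62 + 37/62 → 1
L = 6/31 + 9/31 + 19/62 + 25/62 + 37/62 + 1 = 173/62 ≈ 2.790 bits/symbol.

2.790 bits/symbol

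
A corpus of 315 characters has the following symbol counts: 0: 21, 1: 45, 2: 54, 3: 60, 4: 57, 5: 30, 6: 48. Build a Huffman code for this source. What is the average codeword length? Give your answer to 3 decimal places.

Probabilities are the counts divided by 315.
Repeatedly combine the two least-probable nodes; the expected code length is the sum of the merged weights.
merge 1/15 + 2/21 → 17/105
merge 1/7 + 16/105 → 31/105
merge 17/105 + 6/35 → 1/3
merge 19/105 + 4/21 → 13/35
merge 31/105 + 1/3 → 22/35
merge 13/35 + 22/35 → 1
L = 17/105 + 31/105 + 1/3 + 13/35 + 22/35 + 1 = 293/105 ≈ 2.790 bits/symbol.

2.790 bits/symbol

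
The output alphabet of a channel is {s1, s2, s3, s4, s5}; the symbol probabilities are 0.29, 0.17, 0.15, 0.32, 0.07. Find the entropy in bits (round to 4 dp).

2.1576 bits

H = −Σ pᵢ log₂ pᵢ.
−0.29·log₂(0.29) = 0.5179
−0.17·log₂(0.17) = 0.4346
−0.15·log₂(0.15) = 0.4105
−0.32·log₂(0.32) = 0.5260
−0.07·log₂(0.07) = 0.2686
Sum ≈ 2.1576 → 2.1576 bits.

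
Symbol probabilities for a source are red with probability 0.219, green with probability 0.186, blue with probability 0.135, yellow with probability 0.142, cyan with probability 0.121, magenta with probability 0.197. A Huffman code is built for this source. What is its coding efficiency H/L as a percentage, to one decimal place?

Entropy H = −Σ p log₂ p ≈ 2.5515 bits.
Huffman merges: 121/1000+27/200→32/125; 71/500+93/500→41/125; 197/1000+219/1000→52/125; 32/125+41/125→73/125; 52/125+73/125→1. L = 323/125 ≈ 2.5840.
Efficiency = H/L = 2.5515/2.5840 = 98.7%.

98.7%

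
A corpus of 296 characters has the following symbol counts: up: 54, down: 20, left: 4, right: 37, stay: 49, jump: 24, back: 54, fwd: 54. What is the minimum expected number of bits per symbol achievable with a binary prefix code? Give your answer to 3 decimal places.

2.878 bits/symbol

Probabilities are the counts divided by 296.
Repeatedly combine the two least-probable nodes; the expected code length is the sum of the merged weights.
merge 1/74 + 5/74 → 3/37
merge 3/37 + 3/37 → 6/37
merge 1/8 + 6/37 → 85/296
merge 49/296 + 27/148 → 103/296
merge 27/148 + 27/148 → 27/74
merge 85/296 + 103/296 → 47/74
merge 27/74 + 47/74 → 1
L = 3/37 + 6/37 + 85/296 + 103/296 + 27/74 + 47/74 + 1 = 213/74 ≈ 2.878 bits/symbol.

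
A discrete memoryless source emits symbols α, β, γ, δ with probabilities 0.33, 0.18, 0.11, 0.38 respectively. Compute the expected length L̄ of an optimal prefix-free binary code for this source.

1.91 bits/symbol

Repeatedly combine the two least-probable nodes; the expected code length is the sum of the merged weights.
merge 11/100 + 9/50 → 29/100
merge 29/100 + 33/100 → 31/50
merge 19/50 + 31/50 → 1
L = 29/100 + 31/50 + 1 = 191/100 = 1.91 bits/symbol.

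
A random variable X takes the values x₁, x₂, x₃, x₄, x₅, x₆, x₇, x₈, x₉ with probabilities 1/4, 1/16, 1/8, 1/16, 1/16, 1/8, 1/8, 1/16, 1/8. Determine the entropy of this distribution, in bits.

Each probability is a power of 1/2, so log₂(1/p) is an integer.
H = Σ p·log₂(1/p) = 1/4·2 + 1/16·4 + 1/8·3 + 1/16·4 + 1/16·4 + 1/8·3 + 1/8·3 + 1/16·4 + 1/8·3 = 3 bits.

3 bits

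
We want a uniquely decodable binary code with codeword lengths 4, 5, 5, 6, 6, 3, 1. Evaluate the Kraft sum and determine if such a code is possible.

0.78125; yes

With common denominator 2^6 = 64: Σ 2^(−ℓᵢ) = 4/64 + 2/64 + 2/64 + 1/64 + 1/64 + 8/64 + 32/64 = 50/64 = 0.78125.
Kraft's inequality requires Σ ≤ 1; here Σ = 0.78125 ≤ 1, so such a prefix code exists.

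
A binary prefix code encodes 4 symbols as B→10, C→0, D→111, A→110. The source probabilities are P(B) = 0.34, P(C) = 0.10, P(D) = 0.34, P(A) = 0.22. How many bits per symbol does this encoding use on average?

2.46 bits/symbol

L̄ = Σ pᵢ·ℓᵢ = 0.34·2 + 0.10·1 + 0.34·3 + 0.22·3 = 2.46 bits/symbol.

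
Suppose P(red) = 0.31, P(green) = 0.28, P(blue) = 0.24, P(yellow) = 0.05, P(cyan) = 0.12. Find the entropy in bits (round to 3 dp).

H = −Σ pᵢ log₂ pᵢ.
−0.31·log₂(0.31) = 0.5238
−0.28·log₂(0.28) = 0.5142
−0.24·log₂(0.24) = 0.4941
−0.05·log₂(0.05) = 0.2161
−0.12·log₂(0.12) = 0.3671
Sum ≈ 2.1153 → 2.115 bits.

2.115 bits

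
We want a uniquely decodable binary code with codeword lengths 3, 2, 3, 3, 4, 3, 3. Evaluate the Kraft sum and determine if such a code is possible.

0.9375; yes

With common denominator 2^4 = 16: Σ 2^(−ℓᵢ) = 2/16 + 4/16 + 2/16 + 2/16 + 1/16 + 2/16 + 2/16 = 15/16 = 0.9375.
Kraft's inequality requires Σ ≤ 1; here Σ = 0.9375 ≤ 1, so such a prefix code exists.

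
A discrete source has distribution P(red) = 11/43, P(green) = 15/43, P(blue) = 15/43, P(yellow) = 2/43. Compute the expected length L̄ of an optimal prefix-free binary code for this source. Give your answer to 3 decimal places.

1.953 bits/symbol

Repeatedly combine the two least-probable nodes; the expected code length is the sum of the merged weights.
merge 2/43 + 11/43 → 13/43
merge 13/43 + 15/43 → 28/43
merge 15/43 + 28/43 → 1
L = 13/43 + 28/43 + 1 = 84/43 ≈ 1.953 bits/symbol.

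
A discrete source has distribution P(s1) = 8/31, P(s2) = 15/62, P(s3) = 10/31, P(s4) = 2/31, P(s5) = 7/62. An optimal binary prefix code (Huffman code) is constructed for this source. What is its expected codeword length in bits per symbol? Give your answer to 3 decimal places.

2.177 bits/symbol

Repeatedly combine the two least-probable nodes; the expected code length is the sum of the merged weights.
merge 2/31 + 7/62 → 11/62
merge 11/62 + 15/62 → 13/31
merge 8/31 + 10/31 → 18/31
merge 13/31 + 18/31 → 1
L = 11/62 + 13/31 + 18/31 + 1 = 135/62 ≈ 2.177 bits/symbol.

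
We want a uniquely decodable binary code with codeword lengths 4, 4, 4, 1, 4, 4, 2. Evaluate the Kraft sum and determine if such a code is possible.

1.0625; no

With common denominator 2^4 = 16: Σ 2^(−ℓᵢ) = 1/16 + 1/16 + 1/16 + 8/16 + 1/16 + 1/16 + 4/16 = 17/16 = 1.0625.
Kraft's inequality requires Σ ≤ 1; here Σ = 1.0625 > 1, so no such prefix code exists.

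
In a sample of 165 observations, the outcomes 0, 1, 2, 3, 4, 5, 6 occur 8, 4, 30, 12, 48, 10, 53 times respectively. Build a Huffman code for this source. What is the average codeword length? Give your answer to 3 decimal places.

Probabilities are the counts divided by 165.
Repeatedly combine the two least-probable nodes; the expected code length is the sum of the merged weights.
merge 4/165 + 8/165 → 4/55
merge 2/33 + 4/55 → 2/15
merge 4/55 + 2/15 → 34/165
merge 2/11 + 34/165 → 64/165
merge 16/55 + 53/165 → 101/165
merge 64/165 + 101/165 → 1
L = 4/55 + 2/15 + 34/165 + 64/165 + 101/165 + 1 = 398/165 ≈ 2.412 bits/symbol.

2.412 bits/symbol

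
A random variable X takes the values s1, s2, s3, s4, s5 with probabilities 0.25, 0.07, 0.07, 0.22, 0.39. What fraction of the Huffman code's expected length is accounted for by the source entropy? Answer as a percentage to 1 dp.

97.0%

Entropy H = −Σ p log₂ p ≈ 2.0475 bits.
Huffman merges: 7/100+7/100→7/50; 7/50+11/50→9/25; 1/4+9/25→61/100; 39/100+61/100→1. L = 211/100 ≈ 2.1100.
Efficiency = H/L = 2.0475/2.1100 = 97.0%.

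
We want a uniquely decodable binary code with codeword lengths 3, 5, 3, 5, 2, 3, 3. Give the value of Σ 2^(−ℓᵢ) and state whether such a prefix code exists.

0.8125; yes

With common denominator 2^5 = 32: Σ 2^(−ℓᵢ) = 4/32 + 1/32 + 4/32 + 1/32 + 8/32 + 4/32 + 4/32 = 26/32 = 0.8125.
Kraft's inequality requires Σ ≤ 1; here Σ = 0.8125 ≤ 1, so such a prefix code exists.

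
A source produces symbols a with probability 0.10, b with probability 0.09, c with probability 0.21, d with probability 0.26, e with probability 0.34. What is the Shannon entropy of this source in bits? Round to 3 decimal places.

H = −Σ pᵢ log₂ pᵢ.
−0.10·log₂(0.10) = 0.3322
−0.09·log₂(0.09) = 0.3127
−0.21·log₂(0.21) = 0.4728
−0.26·log₂(0.26) = 0.5053
−0.34·log₂(0.34) = 0.5292
Sum ≈ 2.1521 → 2.152 bits.

2.152 bits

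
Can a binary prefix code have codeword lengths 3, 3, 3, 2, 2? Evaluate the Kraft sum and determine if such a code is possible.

0.875; yes

With common denominator 2^3 = 8: Σ 2^(−ℓᵢ) = 1/8 + 1/8 + 1/8 + 2/8 + 2/8 = 7/8 = 0.875.
Kraft's inequality requires Σ ≤ 1; here Σ = 0.875 ≤ 1, so such a prefix code exists.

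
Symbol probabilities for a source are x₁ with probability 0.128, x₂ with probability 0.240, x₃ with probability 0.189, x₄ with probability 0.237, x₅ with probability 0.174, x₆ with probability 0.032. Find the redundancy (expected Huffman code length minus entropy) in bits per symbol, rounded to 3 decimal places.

Entropy H = −Σ p log₂ p ≈ 2.4182 bits.
Huffman merges: 4/125+16/125→4/25; 4/25+87/500→167/500; 189/1000+237/1000→213/500; 6/25+167/500→287/500; 213/500+287/500→1. L = 1247/500 ≈ 2.4940.
L − H = 2.4940 − 2.4182 = 0.076 bits.

0.076 bits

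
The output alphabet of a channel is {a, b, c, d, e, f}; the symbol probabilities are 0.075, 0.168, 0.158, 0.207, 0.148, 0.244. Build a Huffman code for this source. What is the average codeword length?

Repeatedly combine the two least-probable nodes; the expected code length is the sum of the merged weights.
merge 3/40 + 37/250 → 223/1000
merge 79/500 + 21/125 → 163/500
merge 207/1000 + 223/1000 → 43/100
merge 61/250 + 163/500 → 57/100
merge 43/100 + 57/100 → 1
L = 223/1000 + 163/500 + 43/100 + 57/100 + 1 = 2549/1000 = 2.549 bits/symbol.

2.549 bits/symbol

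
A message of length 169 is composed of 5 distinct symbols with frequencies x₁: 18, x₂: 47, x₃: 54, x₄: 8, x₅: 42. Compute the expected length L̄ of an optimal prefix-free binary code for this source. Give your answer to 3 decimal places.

2.154 bits/symbol

Probabilities are the counts divided by 169.
Repeatedly combine the two least-probable nodes; the expected code length is the sum of the merged weights.
merge 8/169 + 18/169 → 2/13
merge 2/13 + 42/169 → 68/169
merge 47/169 + 54/169 → 101/169
merge 68/169 + 101/169 → 1
L = 2/13 + 68/169 + 101/169 + 1 = 28/13 ≈ 2.154 bits/symbol.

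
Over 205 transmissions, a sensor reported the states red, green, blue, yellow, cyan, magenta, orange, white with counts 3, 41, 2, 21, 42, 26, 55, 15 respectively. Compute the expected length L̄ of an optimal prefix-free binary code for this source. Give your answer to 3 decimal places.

Probabilities are the counts divided by 205.
Repeatedly combine the two least-probable nodes; the expected code length is the sum of the merged weights.
merge 2/205 + 3/205 → 1/41
merge 1/41 + 3/41 → 4/41
merge 4/41 + 21/205 → 1/5
merge 26/205 + 1/5 → 67/205
merge 1/5 + 42/205 → 83/205
merge 11/41 + 67/205 → 122/205
merge 83/205 + 122/205 → 1
L = 1/41 + 4/41 + 1/5 + 67/205 + 83/205 + 122/205 + 1 = 543/205 ≈ 2.649 bits/symbol.

2.649 bits/symbol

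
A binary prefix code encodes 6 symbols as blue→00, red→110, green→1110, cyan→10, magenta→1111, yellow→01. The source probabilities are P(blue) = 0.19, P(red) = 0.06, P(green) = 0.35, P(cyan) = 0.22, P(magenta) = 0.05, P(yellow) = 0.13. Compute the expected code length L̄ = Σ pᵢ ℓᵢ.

L̄ = Σ pᵢ·ℓᵢ = 0.19·2 + 0.06·3 + 0.35·4 + 0.22·2 + 0.05·4 + 0.13·2 = 2.86 bits/symbol.

2.86 bits/symbol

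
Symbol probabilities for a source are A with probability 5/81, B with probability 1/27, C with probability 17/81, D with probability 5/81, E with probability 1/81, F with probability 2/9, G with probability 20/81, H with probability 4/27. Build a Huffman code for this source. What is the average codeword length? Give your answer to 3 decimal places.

Repeatedly combine the two least-probable nodes; the expected code length is the sum of the merged weights.
merge 1/81 + 1/27 → 4/81
merge 4/81 + 5/81 → 1/9
merge 5/81 + 1/9 → 14/81
merge 4/27 + 14/81 → 26/81
merge 17/81 + 2/9 → 35/81
merge 20/81 + 26/81 → 46/81
merge 35/81 + 46/81 → 1
L = 4/81 + 1/9 + 14/81 + 26/81 + 35/81 + 46/81 + 1 = 215/81 ≈ 2.654 bits/symbol.

2.654 bits/symbol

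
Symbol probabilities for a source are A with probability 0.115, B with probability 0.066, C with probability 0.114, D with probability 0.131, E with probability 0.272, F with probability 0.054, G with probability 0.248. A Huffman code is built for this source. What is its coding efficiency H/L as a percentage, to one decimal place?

99.9%

Entropy H = −Σ p log₂ p ≈ 2.5961 bits.
Huffman merges: 27/500+33/500→3/25; 57/500+23/200→229/1000; 3/25+131/1000→251/1000; 229/1000+31/125→477/1000; 251/1000+34/125→523/1000; 477/1000+523/1000→1. L = 13/5 ≈ 2.6000.
Efficiency = H/L = 2.5961/2.6000 = 99.9%.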